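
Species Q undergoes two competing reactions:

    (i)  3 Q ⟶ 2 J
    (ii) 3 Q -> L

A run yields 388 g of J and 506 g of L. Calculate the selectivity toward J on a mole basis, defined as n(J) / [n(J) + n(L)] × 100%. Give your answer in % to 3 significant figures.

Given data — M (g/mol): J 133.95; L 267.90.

60.5 %

n(J) = 388 / 133.95 = 2.897 mol
n(L) = 506 / 267.90 = 1.889 mol
selectivity = 2.897/(2.897+1.889) × 100 = 60.53 %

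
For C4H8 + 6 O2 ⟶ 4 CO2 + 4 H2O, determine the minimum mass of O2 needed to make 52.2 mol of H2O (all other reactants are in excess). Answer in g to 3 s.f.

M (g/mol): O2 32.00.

n(H2O) = 52.20 mol
n(O2) = (6/4) × 52.20 = 78.30 mol
mass = 78.30 × 32.00 = 2506 g

2510 g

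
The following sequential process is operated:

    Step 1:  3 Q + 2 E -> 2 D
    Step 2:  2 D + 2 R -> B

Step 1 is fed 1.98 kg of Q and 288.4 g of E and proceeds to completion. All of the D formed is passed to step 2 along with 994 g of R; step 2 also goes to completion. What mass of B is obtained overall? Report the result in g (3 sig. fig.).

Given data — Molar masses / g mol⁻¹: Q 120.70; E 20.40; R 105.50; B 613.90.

Step 1:
n(Q) = 1.980×1000 / 120.70 = 16.40 mol
n(E) = 288.4 / 20.40 = 14.14 mol
n/ν → Q: 5.467, E: 7.070; Q is limiting.
n(D) produced = (2/3) × 16.40 = 10.93 mol
Step 2:
n(D) available = 10.93 mol
n(R) = 994.0 / 105.50 = 9.422 mol
n/ν → D: 5.465, R: 4.711; R is limiting.
n(B) = (1/2) × 9.422 = 4.711 mol
mass = 4.711 × 613.90 = 2892 g

2890 g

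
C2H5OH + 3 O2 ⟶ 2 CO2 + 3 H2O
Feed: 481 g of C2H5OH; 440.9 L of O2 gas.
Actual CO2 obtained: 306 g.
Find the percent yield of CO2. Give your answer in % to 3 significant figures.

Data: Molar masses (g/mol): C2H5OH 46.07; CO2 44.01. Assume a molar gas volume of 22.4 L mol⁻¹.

n(C2H5OH) = 481.0 / 46.07 = 10.44 mol
n(O2) = 440.9 / 22.4 = 19.68 mol
n/ν for C2H5OH = 10.44/1 = 10.44
n/ν for O2 = 19.68/3 = 6.560
Smallest n/ν is O2 → limiting reagent.
theoretical n(CO2) = (2/3) × 19.68 = 13.12 mol → 577.4 g
% yield = 306 / 577.4 × 100 = 53.00 %

53.0 %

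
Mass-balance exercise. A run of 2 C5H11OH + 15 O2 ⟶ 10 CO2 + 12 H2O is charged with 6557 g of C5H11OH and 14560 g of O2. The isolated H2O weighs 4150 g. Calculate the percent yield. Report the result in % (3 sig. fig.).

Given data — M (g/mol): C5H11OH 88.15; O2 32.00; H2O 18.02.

n(C5H11OH) = 6557 / 88.15 = 74.38 mol
n(O2) = 14560 / 32.00 = 455.0 mol
n/ν → C5H11OH: 37.19, O2: 30.33; O2 is limiting.
theoretical n(H2O) = (12/15) × 455.0 = 364.0 mol → 6559 g
% yield = 4150 / 6559 × 100 = 63.27 %

63.3 %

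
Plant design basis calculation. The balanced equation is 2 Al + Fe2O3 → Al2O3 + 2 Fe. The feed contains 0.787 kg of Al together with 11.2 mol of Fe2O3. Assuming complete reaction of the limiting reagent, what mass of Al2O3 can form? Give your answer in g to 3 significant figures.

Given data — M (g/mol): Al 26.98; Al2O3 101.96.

n(Al) = 0.7870×1000 / 26.98 = 29.17 mol
n(Fe2O3) = 11.20 mol
n/ν → Al: 14.59, Fe2O3: 11.20; Fe2O3 is limiting.
n(Al2O3) = (1/1) × 11.20 = 11.20 mol
mass = 11.20 × 101.96 = 1142 g

1140 g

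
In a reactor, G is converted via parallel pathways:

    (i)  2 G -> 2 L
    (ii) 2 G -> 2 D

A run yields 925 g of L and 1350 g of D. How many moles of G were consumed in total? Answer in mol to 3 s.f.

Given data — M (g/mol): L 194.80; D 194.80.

11.7 mol

n(L) = 925 / 194.80 = 4.748 mol
n(D) = 1350 / 194.80 = 6.930 mol
n(G) via (i) = (2/2)×4.748 = 4.748 mol
n(G) via (ii) = (2/2)×6.930 = 6.930 mol
total n(G) = 4.748 + 6.930 = 11.68 mol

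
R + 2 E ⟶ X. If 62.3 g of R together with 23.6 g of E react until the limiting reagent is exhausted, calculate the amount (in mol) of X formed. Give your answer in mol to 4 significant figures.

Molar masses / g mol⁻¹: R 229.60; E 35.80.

n(R) = 62.30 / 229.60 = 0.2713 mol
n(E) = 23.60 / 35.80 = 0.6592 mol
n/ν for R = 0.2713/1 = 0.2713
n/ν for E = 0.6592/2 = 0.3296
Smallest n/ν is R → limiting reagent.
n(X) = (1/1) × 0.2713 = 0.2713 mol

0.2713 mol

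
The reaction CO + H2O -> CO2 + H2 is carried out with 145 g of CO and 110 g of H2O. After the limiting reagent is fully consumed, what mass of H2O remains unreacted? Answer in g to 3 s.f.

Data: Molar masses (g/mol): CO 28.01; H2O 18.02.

16.7 g

n(CO) = 145.0 / 28.01 = 5.177 mol
n(H2O) = 110.0 / 18.02 = 6.104 mol
n/ν for CO = 5.177/1 = 5.177
n/ν for H2O = 6.104/1 = 6.104
Smallest n/ν is CO → limiting reagent.
H2O consumed = (1/1) × 5.177 = 5.177 mol
H2O remaining = 6.104 − 5.177 = 0.9270 mol
mass = 0.9270 × 18.02 = 16.70 g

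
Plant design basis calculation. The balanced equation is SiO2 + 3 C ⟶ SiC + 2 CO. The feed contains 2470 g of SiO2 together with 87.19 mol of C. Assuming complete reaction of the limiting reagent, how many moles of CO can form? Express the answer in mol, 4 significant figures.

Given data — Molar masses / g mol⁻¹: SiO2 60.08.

58.13 mol

n(SiO2) = 2470 / 60.08 = 41.11 mol
n(C) = 87.19 mol
n/ν for SiO2 = 41.11/1 = 41.11
n/ν for C = 87.19/3 = 29.06
Smallest n/ν is C → limiting reagent.
n(CO) = (2/3) × 87.19 = 58.13 mol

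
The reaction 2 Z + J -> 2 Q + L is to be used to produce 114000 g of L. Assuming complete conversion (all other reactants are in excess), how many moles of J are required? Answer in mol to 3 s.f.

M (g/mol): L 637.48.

n(L) = 114000 / 637.48 = 178.8 mol
n(J) = (1/1) × 178.8 = 178.8 mol

179 mol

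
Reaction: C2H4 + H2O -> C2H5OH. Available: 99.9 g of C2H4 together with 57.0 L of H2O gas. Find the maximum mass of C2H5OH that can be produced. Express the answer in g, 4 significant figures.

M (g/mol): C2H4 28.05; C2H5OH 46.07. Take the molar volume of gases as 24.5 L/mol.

107.2 g

n(C2H4) = 99.90 / 28.05 = 3.561 mol
n(H2O) = 57.00 / 24.5 = 2.327 mol
n/ν → C2H4: 3.561, H2O: 2.327; H2O is limiting.
n(C2H5OH) = (1/1) × 2.327 = 2.327 mol
mass = 2.327 × 46.07 = 107.2 g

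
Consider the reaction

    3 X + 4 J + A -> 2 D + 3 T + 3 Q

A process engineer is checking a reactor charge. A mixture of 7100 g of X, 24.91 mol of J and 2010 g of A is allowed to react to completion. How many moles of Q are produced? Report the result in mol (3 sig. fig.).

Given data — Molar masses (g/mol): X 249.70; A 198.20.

18.7 mol

n(X) = 7100 / 249.70 = 28.43 mol
n(J) = 24.91 mol
n(A) = 2010 / 198.20 = 10.14 mol
n/ν → X: 9.477, J: 6.228, A: 10.14; J is limiting.
n(Q) = (3/4) × 24.91 = 18.68 mol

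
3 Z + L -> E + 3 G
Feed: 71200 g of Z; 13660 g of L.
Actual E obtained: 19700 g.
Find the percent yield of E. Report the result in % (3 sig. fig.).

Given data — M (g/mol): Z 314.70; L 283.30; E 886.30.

46.1 %

n(Z) = 71200 / 314.70 = 226.2 mol
n(L) = 13660 / 283.30 = 48.22 mol
n/ν for Z = 226.2/3 = 75.40
n/ν for L = 48.22/1 = 48.22
Smallest n/ν is L → limiting reagent.
theoretical n(E) = (1/1) × 48.22 = 48.22 mol → 42740 g
% yield = 19700 / 42740 × 100 = 46.09 %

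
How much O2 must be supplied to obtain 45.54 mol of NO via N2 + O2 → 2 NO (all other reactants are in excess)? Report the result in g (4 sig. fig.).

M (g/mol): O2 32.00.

728.6 g

n(NO) = 45.54 mol
n(O2) = (1/2) × 45.54 = 22.77 mol
mass = 22.77 × 32.00 = 728.6 g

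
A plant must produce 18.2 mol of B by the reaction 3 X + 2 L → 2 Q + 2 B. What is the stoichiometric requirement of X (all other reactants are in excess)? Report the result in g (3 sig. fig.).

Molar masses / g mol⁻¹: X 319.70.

n(B) = 18.20 mol
n(X) = (3/2) × 18.20 = 27.30 mol
mass = 27.30 × 319.70 = 8728 g

8730 g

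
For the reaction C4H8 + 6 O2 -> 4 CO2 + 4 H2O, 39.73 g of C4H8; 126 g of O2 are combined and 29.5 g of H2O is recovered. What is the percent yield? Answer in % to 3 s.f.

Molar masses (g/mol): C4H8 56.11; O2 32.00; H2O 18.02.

n(C4H8) = 39.73 / 56.11 = 0.7081 mol
n(O2) = 126.0 / 32.00 = 3.938 mol
n/ν for C4H8 = 0.7081/1 = 0.7081
n/ν for O2 = 3.938/6 = 0.6563
Smallest n/ν is O2 → limiting reagent.
theoretical n(H2O) = (4/6) × 3.938 = 2.625 mol → 47.30 g
% yield = 29.5 / 47.30 × 100 = 62.37 %

62.4 %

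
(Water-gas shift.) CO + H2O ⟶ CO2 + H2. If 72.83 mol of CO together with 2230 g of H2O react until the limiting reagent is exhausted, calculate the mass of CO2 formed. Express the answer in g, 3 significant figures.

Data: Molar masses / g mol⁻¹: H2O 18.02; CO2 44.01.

3210 g

n(CO) = 72.83 mol
n(H2O) = 2230 / 18.02 = 123.8 mol
n/ν for CO = 72.83/1 = 72.83
n/ν for H2O = 123.8/1 = 123.8
Smallest n/ν is CO → limiting reagent.
n(CO2) = (1/1) × 72.83 = 72.83 mol
mass = 72.83 × 44.01 = 3205 g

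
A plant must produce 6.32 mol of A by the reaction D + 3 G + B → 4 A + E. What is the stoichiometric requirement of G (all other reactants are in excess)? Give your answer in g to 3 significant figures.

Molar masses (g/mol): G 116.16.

n(A) = 6.320 mol
n(G) = (3/4) × 6.320 = 4.740 mol
mass = 4.740 × 116.16 = 550.6 g

551 g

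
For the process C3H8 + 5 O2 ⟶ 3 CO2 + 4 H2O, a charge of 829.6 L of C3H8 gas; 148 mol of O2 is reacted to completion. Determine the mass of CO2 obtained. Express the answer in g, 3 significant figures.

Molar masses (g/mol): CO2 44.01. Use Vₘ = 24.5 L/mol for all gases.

3910 g

n(C3H8) = 829.6 / 24.5 = 33.86 mol
n(O2) = 148.0 mol
n/ν → C3H8: 33.86, O2: 29.60; O2 is limiting.
n(CO2) = (3/5) × 148.0 = 88.80 mol
mass = 88.80 × 44.01 = 3908 g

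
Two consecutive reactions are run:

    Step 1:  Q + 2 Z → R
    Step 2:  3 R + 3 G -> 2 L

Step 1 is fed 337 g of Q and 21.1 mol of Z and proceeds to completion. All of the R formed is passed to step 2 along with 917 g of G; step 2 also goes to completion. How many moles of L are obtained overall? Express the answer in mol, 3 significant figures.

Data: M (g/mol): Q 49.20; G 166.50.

3.67 mol

Step 1:
n(Q) = 337.0 / 49.20 = 6.850 mol
n(Z) = 21.10 mol
n/ν for Q = 6.850/1 = 6.850
n/ν for Z = 21.10/2 = 10.55
Smallest n/ν is Q → limiting reagent.
n(R) produced = (1/1) × 6.850 = 6.850 mol
Step 2:
n(R) available = 6.850 mol
n(G) = 917.0 / 166.50 = 5.508 mol
n/ν for R = 6.850/3 = 2.283
n/ν for G = 5.508/3 = 1.836
Smallest n/ν is G → limiting reagent.
n(L) = (2/3) × 5.508 = 3.672 mol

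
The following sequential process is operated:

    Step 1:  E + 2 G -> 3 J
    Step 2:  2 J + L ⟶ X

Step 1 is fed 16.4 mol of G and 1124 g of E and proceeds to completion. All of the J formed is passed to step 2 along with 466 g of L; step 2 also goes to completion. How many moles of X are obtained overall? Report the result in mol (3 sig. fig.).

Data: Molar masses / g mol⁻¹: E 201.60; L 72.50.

6.43 mol

Step 1:
n(G) = 16.40 mol
n(E) = 1124 / 201.60 = 5.575 mol
n/ν for G = 16.40/2 = 8.200
n/ν for E = 5.575/1 = 5.575
Smallest n/ν is E → limiting reagent.
n(J) produced = (3/1) × 5.575 = 16.73 mol
Step 2:
n(J) available = 16.73 mol
n(L) = 466.0 / 72.50 = 6.428 mol
n/ν for J = 16.73/2 = 8.365
n/ν for L = 6.428/1 = 6.428
Smallest n/ν is L → limiting reagent.
n(X) = (1/1) × 6.428 = 6.428 mol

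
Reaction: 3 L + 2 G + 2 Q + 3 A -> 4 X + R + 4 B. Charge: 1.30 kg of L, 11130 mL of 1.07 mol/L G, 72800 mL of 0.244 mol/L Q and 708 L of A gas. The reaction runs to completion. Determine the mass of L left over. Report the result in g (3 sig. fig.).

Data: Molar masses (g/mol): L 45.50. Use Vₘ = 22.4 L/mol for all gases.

487 g

n(L) = 1.300×1000 / 45.50 = 28.57 mol
n(G) = 1.07 × 11130/1000 = 11.91 mol
n(Q) = 0.244 × 72800/1000 = 17.76 mol
n(A) = 708.0 / 22.4 = 31.61 mol
n/ν for L = 28.57/3 = 9.523
n/ν for G = 11.91/2 = 5.955
n/ν for Q = 17.76/2 = 8.880
n/ν for A = 31.61/3 = 10.54
Smallest n/ν is G → limiting reagent.
L consumed = (3/2) × 11.91 = 17.87 mol
L remaining = 28.57 − 17.87 = 10.70 mol
mass = 10.70 × 45.50 = 486.9 g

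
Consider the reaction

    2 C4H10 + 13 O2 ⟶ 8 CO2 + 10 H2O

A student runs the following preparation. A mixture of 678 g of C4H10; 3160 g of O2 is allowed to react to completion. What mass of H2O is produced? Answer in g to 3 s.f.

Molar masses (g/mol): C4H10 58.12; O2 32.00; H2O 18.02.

1050 g

n(C4H10) = 678.0 / 58.12 = 11.67 mol
n(O2) = 3160 / 32.00 = 98.75 mol
n/ν for C4H10 = 11.67/2 = 5.835
n/ν for O2 = 98.75/13 = 7.596
Smallest n/ν is C4H10 → limiting reagent.
n(H2O) = (10/2) × 11.67 = 58.35 mol
mass = 58.35 × 18.02 = 1051 g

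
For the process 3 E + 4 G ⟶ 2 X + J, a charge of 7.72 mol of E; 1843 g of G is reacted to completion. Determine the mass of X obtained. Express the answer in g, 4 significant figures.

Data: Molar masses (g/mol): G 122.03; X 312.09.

n(E) = 7.720 mol
n(G) = 1843 / 122.03 = 15.10 mol
n/ν for E = 7.720/3 = 2.573
n/ν for G = 15.10/4 = 3.775
Smallest n/ν is E → limiting reagent.
n(X) = (2/3) × 7.720 = 5.147 mol
mass = 5.147 × 312.09 = 1606 g

1606 g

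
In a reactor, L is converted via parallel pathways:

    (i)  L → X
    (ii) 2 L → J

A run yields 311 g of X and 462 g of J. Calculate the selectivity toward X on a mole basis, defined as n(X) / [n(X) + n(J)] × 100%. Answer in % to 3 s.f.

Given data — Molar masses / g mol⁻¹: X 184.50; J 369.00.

n(X) = 311 / 184.50 = 1.686 mol
n(J) = 462 / 369.00 = 1.252 mol
selectivity = 1.686/(1.686+1.252) × 100 = 57.39 %

57.4 %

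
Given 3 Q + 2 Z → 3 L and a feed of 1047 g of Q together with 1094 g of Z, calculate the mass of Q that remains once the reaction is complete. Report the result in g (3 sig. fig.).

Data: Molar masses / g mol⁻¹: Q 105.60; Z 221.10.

263 g

n(Q) = 1047 / 105.60 = 9.915 mol
n(Z) = 1094 / 221.10 = 4.948 mol
n/ν for Q = 9.915/3 = 3.305
n/ν for Z = 4.948/2 = 2.474
Smallest n/ν is Z → limiting reagent.
Q consumed = (3/2) × 4.948 = 7.422 mol
Q remaining = 9.915 − 7.422 = 2.493 mol
mass = 2.493 × 105.60 = 263.3 g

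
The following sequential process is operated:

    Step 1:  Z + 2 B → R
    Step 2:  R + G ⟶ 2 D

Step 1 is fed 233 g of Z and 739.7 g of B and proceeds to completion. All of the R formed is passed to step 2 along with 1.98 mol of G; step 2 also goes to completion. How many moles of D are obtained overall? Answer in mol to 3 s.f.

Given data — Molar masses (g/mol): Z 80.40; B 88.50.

Step 1:
n(Z) = 233.0 / 80.40 = 2.898 mol
n(B) = 739.7 / 88.50 = 8.358 mol
n/ν → Z: 2.898, B: 4.179; Z is limiting.
n(R) produced = (1/1) × 2.898 = 2.898 mol
Step 2:
n(R) available = 2.898 mol
n(G) = 1.980 mol
n/ν → R: 2.898, G: 1.980; G is limiting.
n(D) = (2/1) × 1.980 = 3.960 mol

3.96 mol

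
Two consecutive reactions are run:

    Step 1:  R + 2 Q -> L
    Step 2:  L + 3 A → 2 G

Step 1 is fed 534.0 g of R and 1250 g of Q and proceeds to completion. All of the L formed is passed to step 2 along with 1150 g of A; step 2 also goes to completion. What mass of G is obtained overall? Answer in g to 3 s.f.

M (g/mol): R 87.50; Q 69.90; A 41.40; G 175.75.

2150 g

Step 1:
n(R) = 534.0 / 87.50 = 6.103 mol
n(Q) = 1250 / 69.90 = 17.88 mol
n/ν for R = 6.103/1 = 6.103
n/ν for Q = 17.88/2 = 8.940
Smallest n/ν is R → limiting reagent.
n(L) produced = (1/1) × 6.103 = 6.103 mol
Step 2:
n(L) available = 6.103 mol
n(A) = 1150 / 41.40 = 27.78 mol
n/ν for L = 6.103/1 = 6.103
n/ν for A = 27.78/3 = 9.260
Smallest n/ν is L → limiting reagent.
n(G) = (2/1) × 6.103 = 12.21 mol
mass = 12.21 × 175.75 = 2146 g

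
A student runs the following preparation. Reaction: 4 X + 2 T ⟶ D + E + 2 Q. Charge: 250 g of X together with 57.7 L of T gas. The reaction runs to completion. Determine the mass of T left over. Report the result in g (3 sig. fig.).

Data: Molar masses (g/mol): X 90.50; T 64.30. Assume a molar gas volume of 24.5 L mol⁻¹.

n(X) = 250.0 / 90.50 = 2.762 mol
n(T) = 57.70 / 24.5 = 2.355 mol
n/ν → X: 0.6905, T: 1.178; X is limiting.
T consumed = (2/4) × 2.762 = 1.381 mol
T remaining = 2.355 − 1.381 = 0.9740 mol
mass = 0.9740 × 64.30 = 62.63 g

62.6 g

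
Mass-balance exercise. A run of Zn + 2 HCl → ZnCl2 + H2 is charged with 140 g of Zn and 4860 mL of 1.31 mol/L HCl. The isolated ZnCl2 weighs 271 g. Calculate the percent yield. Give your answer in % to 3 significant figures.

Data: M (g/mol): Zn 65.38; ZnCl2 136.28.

92.9 %

n(Zn) = 140.0 / 65.38 = 2.141 mol
n(HCl) = 1.31 × 4860/1000 = 6.367 mol
n/ν → Zn: 2.141, HCl: 3.184; Zn is limiting.
theoretical n(ZnCl2) = (1/1) × 2.141 = 2.141 mol → 291.8 g
% yield = 271 / 291.8 × 100 = 92.87 %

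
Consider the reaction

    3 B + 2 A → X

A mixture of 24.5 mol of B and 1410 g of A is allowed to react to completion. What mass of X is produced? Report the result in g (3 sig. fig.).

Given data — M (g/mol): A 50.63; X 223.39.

n(B) = 24.50 mol
n(A) = 1410 / 50.63 = 27.85 mol
n/ν for B = 24.50/3 = 8.167
n/ν for A = 27.85/2 = 13.93
Smallest n/ν is B → limiting reagent.
n(X) = (1/3) × 24.50 = 8.167 mol
mass = 8.167 × 223.39 = 1824 g

1820 g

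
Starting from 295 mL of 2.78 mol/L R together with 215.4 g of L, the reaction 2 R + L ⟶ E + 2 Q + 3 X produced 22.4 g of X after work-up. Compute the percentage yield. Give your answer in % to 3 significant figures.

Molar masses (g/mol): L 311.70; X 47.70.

n(R) = 2.78 × 295.0/1000 = 0.8201 mol
n(L) = 215.4 / 311.70 = 0.6910 mol
n/ν for R = 0.8201/2 = 0.4101
n/ν for L = 0.6910/1 = 0.6910
Smallest n/ν is R → limiting reagent.
theoretical n(X) = (3/2) × 0.8201 = 1.230 mol → 58.67 g
% yield = 22.4 / 58.67 × 100 = 38.18 %

38.2 %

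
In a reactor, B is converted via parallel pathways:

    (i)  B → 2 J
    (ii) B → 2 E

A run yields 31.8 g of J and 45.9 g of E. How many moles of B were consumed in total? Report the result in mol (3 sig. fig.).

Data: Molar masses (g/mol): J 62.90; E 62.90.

n(J) = 31.8 / 62.90 = 0.5056 mol
n(E) = 45.9 / 62.90 = 0.7297 mol
n(B) via (i) = (1/2)×0.5056 = 0.2528 mol
n(B) via (ii) = (1/2)×0.7297 = 0.3649 mol
total n(B) = 0.2528 + 0.3649 = 0.6177 mol

0.618 mol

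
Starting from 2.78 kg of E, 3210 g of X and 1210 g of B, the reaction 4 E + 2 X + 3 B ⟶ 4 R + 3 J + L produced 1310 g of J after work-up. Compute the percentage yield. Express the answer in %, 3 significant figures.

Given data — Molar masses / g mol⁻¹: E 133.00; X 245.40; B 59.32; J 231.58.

n(E) = 2.780×1000 / 133.00 = 20.90 mol
n(X) = 3210 / 245.40 = 13.08 mol
n(B) = 1210 / 59.32 = 20.40 mol
n/ν → E: 5.225, X: 6.540, B: 6.800; E is limiting.
theoretical n(J) = (3/4) × 20.90 = 15.68 mol → 3631 g
% yield = 1310 / 3631 × 100 = 36.08 %

36.1 %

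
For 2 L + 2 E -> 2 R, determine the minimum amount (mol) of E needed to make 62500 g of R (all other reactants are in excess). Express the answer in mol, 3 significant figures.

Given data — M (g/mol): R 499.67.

125 mol

n(R) = 62500 / 499.67 = 125.1 mol
n(E) = (2/2) × 125.1 = 125.1 mol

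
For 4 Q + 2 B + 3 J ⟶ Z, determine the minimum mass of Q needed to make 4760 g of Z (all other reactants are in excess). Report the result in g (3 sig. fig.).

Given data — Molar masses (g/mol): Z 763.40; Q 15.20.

n(Z) = 4760 / 763.40 = 6.235 mol
n(Q) = (4/1) × 6.235 = 24.94 mol
mass = 24.94 × 15.20 = 379.1 g

379 g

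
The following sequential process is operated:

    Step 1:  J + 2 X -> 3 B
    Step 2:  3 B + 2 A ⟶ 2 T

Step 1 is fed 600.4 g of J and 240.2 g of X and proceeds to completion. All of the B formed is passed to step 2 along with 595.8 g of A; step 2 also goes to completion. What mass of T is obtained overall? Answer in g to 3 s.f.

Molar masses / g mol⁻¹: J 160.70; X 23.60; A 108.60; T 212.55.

1170 g

Step 1:
n(J) = 600.4 / 160.70 = 3.736 mol
n(X) = 240.2 / 23.60 = 10.18 mol
n/ν for J = 3.736/1 = 3.736
n/ν for X = 10.18/2 = 5.090
Smallest n/ν is J → limiting reagent.
n(B) produced = (3/1) × 3.736 = 11.21 mol
Step 2:
n(B) available = 11.21 mol
n(A) = 595.8 / 108.60 = 5.486 mol
n/ν for B = 11.21/3 = 3.737
n/ν for A = 5.486/2 = 2.743
Smallest n/ν is A → limiting reagent.
n(T) = (2/2) × 5.486 = 5.486 mol
mass = 5.486 × 212.55 = 1166 g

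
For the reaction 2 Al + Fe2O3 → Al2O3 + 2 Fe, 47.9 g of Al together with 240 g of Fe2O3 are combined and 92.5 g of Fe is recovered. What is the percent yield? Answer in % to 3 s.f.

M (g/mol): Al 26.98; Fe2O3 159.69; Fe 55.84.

93.3 %

n(Al) = 47.90 / 26.98 = 1.775 mol
n(Fe2O3) = 240.0 / 159.69 = 1.503 mol
n/ν → Al: 0.8875, Fe2O3: 1.503; Al is limiting.
theoretical n(Fe) = (2/2) × 1.775 = 1.775 mol → 99.12 g
% yield = 92.5 / 99.12 × 100 = 93.32 %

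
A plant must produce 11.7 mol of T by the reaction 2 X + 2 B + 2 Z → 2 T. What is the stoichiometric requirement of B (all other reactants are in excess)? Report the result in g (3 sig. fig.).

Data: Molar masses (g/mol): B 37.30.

n(T) = 11.70 mol
n(B) = (2/2) × 11.70 = 11.70 mol
mass = 11.70 × 37.30 = 436.4 g

436 g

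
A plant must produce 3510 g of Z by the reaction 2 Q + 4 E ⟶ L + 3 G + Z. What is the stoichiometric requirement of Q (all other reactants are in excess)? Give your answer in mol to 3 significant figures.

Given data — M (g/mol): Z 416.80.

n(Z) = 3510 / 416.80 = 8.421 mol
n(Q) = (2/1) × 8.421 = 16.84 mol

16.8 mol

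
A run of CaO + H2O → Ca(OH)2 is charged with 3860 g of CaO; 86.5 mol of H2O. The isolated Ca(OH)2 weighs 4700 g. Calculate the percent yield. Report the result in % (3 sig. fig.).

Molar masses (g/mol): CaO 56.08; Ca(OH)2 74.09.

n(CaO) = 3860 / 56.08 = 68.83 mol
n(H2O) = 86.50 mol
n/ν for CaO = 68.83/1 = 68.83
n/ν for H2O = 86.50/1 = 86.50
Smallest n/ν is CaO → limiting reagent.
theoretical n(Ca(OH)2) = (1/1) × 68.83 = 68.83 mol → 5100 g
% yield = 4700 / 5100 × 100 = 92.16 %

92.2 %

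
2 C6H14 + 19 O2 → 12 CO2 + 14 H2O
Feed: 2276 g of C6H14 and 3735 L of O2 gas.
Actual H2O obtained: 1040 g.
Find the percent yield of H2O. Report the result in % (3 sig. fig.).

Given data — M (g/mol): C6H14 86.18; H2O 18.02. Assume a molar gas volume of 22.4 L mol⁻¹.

n(C6H14) = 2276 / 86.18 = 26.41 mol
n(O2) = 3735 / 22.4 = 166.7 mol
n/ν for C6H14 = 26.41/2 = 13.21
n/ν for O2 = 166.7/19 = 8.774
Smallest n/ν is O2 → limiting reagent.
theoretical n(H2O) = (14/19) × 166.7 = 122.8 mol → 2213 g
% yield = 1040 / 2213 × 100 = 47.00 %

47.0 %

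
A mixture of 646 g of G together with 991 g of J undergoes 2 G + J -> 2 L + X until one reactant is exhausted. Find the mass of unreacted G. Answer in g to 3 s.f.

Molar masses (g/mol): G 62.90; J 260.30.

167 g

n(G) = 646.0 / 62.90 = 10.27 mol
n(J) = 991.0 / 260.30 = 3.807 mol
n/ν for G = 10.27/2 = 5.135
n/ν for J = 3.807/1 = 3.807
Smallest n/ν is J → limiting reagent.
G consumed = (2/1) × 3.807 = 7.614 mol
G remaining = 10.27 − 7.614 = 2.656 mol
mass = 2.656 × 62.90 = 167.1 g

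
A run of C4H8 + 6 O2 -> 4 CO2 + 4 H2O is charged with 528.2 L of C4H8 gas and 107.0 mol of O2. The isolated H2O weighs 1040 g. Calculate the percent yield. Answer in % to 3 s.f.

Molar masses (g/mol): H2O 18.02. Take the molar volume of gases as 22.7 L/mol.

n(C4H8) = 528.2 / 22.7 = 23.27 mol
n(O2) = 107.0 mol
n/ν for C4H8 = 23.27/1 = 23.27
n/ν for O2 = 107.0/6 = 17.83
Smallest n/ν is O2 → limiting reagent.
theoretical n(H2O) = (4/6) × 107.0 = 71.33 mol → 1285 g
% yield = 1040 / 1285 × 100 = 80.93 %

80.9 %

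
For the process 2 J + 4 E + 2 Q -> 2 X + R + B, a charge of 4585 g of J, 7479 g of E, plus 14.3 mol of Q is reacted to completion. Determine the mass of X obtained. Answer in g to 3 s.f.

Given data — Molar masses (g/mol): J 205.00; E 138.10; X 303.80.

n(J) = 4585 / 205.00 = 22.37 mol
n(E) = 7479 / 138.10 = 54.16 mol
n(Q) = 14.30 mol
n/ν for J = 22.37/2 = 11.19
n/ν for E = 54.16/4 = 13.54
n/ν for Q = 14.30/2 = 7.150
Smallest n/ν is Q → limiting reagent.
n(X) = (2/2) × 14.30 = 14.30 mol
mass = 14.30 × 303.80 = 4344 g

4340 g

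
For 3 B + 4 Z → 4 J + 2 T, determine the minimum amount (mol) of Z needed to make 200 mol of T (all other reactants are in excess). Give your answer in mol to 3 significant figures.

n(T) = 200.0 mol
n(Z) = (4/2) × 200.0 = 400.0 mol

400 mol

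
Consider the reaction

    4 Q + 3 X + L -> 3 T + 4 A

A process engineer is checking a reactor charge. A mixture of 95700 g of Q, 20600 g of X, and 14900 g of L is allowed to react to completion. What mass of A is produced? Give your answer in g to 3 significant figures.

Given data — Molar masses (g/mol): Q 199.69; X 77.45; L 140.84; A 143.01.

n(Q) = 95700 / 199.69 = 479.2 mol
n(X) = 20600 / 77.45 = 266.0 mol
n(L) = 14900 / 140.84 = 105.8 mol
n/ν for Q = 479.2/4 = 119.8
n/ν for X = 266.0/3 = 88.67
n/ν for L = 105.8/1 = 105.8
Smallest n/ν is X → limiting reagent.
n(A) = (4/3) × 266.0 = 354.7 mol
mass = 354.7 × 143.01 = 50730 g

50700 g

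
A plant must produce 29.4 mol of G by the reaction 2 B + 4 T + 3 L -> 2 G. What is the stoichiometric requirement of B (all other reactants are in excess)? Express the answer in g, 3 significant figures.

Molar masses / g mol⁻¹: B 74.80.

n(G) = 29.40 mol
n(B) = (2/2) × 29.40 = 29.40 mol
mass = 29.40 × 74.80 = 2199 g

2200 g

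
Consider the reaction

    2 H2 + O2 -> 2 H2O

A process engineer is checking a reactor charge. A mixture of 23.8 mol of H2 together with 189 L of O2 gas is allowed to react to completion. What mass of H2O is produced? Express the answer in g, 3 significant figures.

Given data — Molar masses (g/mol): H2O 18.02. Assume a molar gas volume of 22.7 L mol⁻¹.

n(H2) = 23.80 mol
n(O2) = 189.0 / 22.7 = 8.326 mol
n/ν → H2: 11.90, O2: 8.326; O2 is limiting.
n(H2O) = (2/1) × 8.326 = 16.65 mol
mass = 16.65 × 18.02 = 300.0 g

300 g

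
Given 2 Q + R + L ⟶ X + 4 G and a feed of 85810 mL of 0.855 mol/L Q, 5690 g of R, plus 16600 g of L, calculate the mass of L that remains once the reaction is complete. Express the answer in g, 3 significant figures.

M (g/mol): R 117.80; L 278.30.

n(Q) = 0.855 × 85810/1000 = 73.37 mol
n(R) = 5690 / 117.80 = 48.30 mol
n(L) = 16600 / 278.30 = 59.65 mol
n/ν for Q = 73.37/2 = 36.69
n/ν for R = 48.30/1 = 48.30
n/ν for L = 59.65/1 = 59.65
Smallest n/ν is Q → limiting reagent.
L consumed = (1/2) × 73.37 = 36.69 mol
L remaining = 59.65 − 36.69 = 22.96 mol
mass = 22.96 × 278.30 = 6390 g

6390 g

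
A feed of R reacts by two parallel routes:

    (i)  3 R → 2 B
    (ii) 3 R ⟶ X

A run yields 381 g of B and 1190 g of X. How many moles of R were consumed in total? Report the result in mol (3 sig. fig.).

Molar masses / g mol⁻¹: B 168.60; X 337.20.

14.0 mol

n(B) = 381 / 168.60 = 2.260 mol
n(X) = 1190 / 337.20 = 3.529 mol
n(R) via (i) = (3/2)×2.260 = 3.390 mol
n(R) via (ii) = (3/1)×3.529 = 10.59 mol
total n(R) = 3.390 + 10.59 = 13.98 mol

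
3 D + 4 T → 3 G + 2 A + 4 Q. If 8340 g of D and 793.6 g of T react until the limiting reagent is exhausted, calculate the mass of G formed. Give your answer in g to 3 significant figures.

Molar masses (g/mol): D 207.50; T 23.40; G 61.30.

n(D) = 8340 / 207.50 = 40.19 mol
n(T) = 793.6 / 23.40 = 33.91 mol
n/ν → D: 13.40, T: 8.478; T is limiting.
n(G) = (3/4) × 33.91 = 25.43 mol
mass = 25.43 × 61.30 = 1559 g

1560 g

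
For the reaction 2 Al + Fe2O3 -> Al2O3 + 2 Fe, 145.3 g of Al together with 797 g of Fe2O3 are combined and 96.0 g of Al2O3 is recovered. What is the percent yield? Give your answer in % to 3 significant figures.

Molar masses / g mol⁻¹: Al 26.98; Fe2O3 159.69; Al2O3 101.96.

n(Al) = 145.3 / 26.98 = 5.385 mol
n(Fe2O3) = 797.0 / 159.69 = 4.991 mol
n/ν → Al: 2.693, Fe2O3: 4.991; Al is limiting.
theoretical n(Al2O3) = (1/2) × 5.385 = 2.693 mol → 274.6 g
% yield = 96.0 / 274.6 × 100 = 34.96 %

35.0 %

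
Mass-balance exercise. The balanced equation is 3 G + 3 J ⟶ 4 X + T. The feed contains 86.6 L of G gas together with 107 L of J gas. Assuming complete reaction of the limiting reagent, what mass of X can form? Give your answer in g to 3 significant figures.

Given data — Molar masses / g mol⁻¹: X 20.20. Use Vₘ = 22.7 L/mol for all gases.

103 g

n(G) = 86.60 / 22.7 = 3.815 mol
n(J) = 107.0 / 22.7 = 4.714 mol
n/ν for G = 3.815/3 = 1.272
n/ν for J = 4.714/3 = 1.571
Smallest n/ν is G → limiting reagent.
n(X) = (4/3) × 3.815 = 5.087 mol
mass = 5.087 × 20.20 = 102.8 g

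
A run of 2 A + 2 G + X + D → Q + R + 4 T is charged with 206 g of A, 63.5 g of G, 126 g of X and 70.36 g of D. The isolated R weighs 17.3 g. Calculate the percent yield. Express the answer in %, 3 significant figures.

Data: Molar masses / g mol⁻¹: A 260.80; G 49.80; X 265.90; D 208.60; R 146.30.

35.1 %

n(A) = 206.0 / 260.80 = 0.7899 mol
n(G) = 63.50 / 49.80 = 1.275 mol
n(X) = 126.0 / 265.90 = 0.4739 mol
n(D) = 70.36 / 208.60 = 0.3373 mol
n/ν → A: 0.3950, G: 0.6375, X: 0.4739, D: 0.3373; D is limiting.
theoretical n(R) = (1/1) × 0.3373 = 0.3373 mol → 49.35 g
% yield = 17.3 / 49.35 × 100 = 35.06 %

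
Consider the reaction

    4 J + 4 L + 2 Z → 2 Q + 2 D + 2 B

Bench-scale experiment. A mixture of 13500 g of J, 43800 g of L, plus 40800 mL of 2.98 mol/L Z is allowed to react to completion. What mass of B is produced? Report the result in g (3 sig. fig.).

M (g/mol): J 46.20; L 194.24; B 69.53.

n(J) = 13500 / 46.20 = 292.2 mol
n(L) = 43800 / 194.24 = 225.5 mol
n(Z) = 2.98 × 40800/1000 = 121.6 mol
n/ν for J = 292.2/4 = 73.05
n/ν for L = 225.5/4 = 56.38
n/ν for Z = 121.6/2 = 60.80
Smallest n/ν is L → limiting reagent.
n(B) = (2/4) × 225.5 = 112.8 mol
mass = 112.8 × 69.53 = 7843 g

7840 g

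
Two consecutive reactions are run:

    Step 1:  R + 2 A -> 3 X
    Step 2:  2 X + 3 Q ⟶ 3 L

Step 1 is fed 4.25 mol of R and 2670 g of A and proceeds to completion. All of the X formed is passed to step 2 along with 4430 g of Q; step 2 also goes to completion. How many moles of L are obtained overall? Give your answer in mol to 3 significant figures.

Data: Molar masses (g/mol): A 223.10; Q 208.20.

19.1 mol

Step 1:
n(R) = 4.250 mol
n(A) = 2670 / 223.10 = 11.97 mol
n/ν for R = 4.250/1 = 4.250
n/ν for A = 11.97/2 = 5.985
Smallest n/ν is R → limiting reagent.
n(X) produced = (3/1) × 4.250 = 12.75 mol
Step 2:
n(X) available = 12.75 mol
n(Q) = 4430 / 208.20 = 21.28 mol
n/ν for X = 12.75/2 = 6.375
n/ν for Q = 21.28/3 = 7.093
Smallest n/ν is X → limiting reagent.
n(L) = (3/2) × 12.75 = 19.13 mol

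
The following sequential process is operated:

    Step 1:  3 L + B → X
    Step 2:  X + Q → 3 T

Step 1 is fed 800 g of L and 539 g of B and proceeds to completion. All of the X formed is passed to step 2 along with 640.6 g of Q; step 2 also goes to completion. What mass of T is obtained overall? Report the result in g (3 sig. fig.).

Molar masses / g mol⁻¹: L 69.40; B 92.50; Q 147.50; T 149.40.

Step 1:
n(L) = 800.0 / 69.40 = 11.53 mol
n(B) = 539.0 / 92.50 = 5.827 mol
n/ν for L = 11.53/3 = 3.843
n/ν for B = 5.827/1 = 5.827
Smallest n/ν is L → limiting reagent.
n(X) produced = (1/3) × 11.53 = 3.843 mol
Step 2:
n(X) available = 3.843 mol
n(Q) = 640.6 / 147.50 = 4.343 mol
n/ν for X = 3.843/1 = 3.843
n/ν for Q = 4.343/1 = 4.343
Smallest n/ν is X → limiting reagent.
n(T) = (3/1) × 3.843 = 11.53 mol
mass = 11.53 × 149.40 = 1723 g

1720 g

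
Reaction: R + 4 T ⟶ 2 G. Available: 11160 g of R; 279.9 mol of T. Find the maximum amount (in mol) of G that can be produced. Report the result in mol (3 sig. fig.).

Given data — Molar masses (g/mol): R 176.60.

n(R) = 11160 / 176.60 = 63.19 mol
n(T) = 279.9 mol
n/ν → R: 63.19, T: 69.98; R is limiting.
n(G) = (2/1) × 63.19 = 126.4 mol

126 mol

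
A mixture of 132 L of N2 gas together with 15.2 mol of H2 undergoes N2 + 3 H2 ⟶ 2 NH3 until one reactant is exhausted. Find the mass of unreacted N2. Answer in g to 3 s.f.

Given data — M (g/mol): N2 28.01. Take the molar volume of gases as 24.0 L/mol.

n(N2) = 132.0 / 24.0 = 5.500 mol
n(H2) = 15.20 mol
n/ν for N2 = 5.500/1 = 5.500
n/ν for H2 = 15.20/3 = 5.067
Smallest n/ν is H2 → limiting reagent.
N2 consumed = (1/3) × 15.20 = 5.067 mol
N2 remaining = 5.500 − 5.067 = 0.4330 mol
mass = 0.4330 × 28.01 = 12.13 g

12.1 g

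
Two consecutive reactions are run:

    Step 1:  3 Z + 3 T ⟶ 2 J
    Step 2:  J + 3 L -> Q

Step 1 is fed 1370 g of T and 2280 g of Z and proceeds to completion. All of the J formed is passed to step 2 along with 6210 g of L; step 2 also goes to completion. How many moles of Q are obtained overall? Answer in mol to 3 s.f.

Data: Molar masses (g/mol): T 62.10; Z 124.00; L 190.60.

10.9 mol

Step 1:
n(T) = 1370 / 62.10 = 22.06 mol
n(Z) = 2280 / 124.00 = 18.39 mol
n/ν for T = 22.06/3 = 7.353
n/ν for Z = 18.39/3 = 6.130
Smallest n/ν is Z → limiting reagent.
n(J) produced = (2/3) × 18.39 = 12.26 mol
Step 2:
n(J) available = 12.26 mol
n(L) = 6210 / 190.60 = 32.58 mol
n/ν for J = 12.26/1 = 12.26
n/ν for L = 32.58/3 = 10.86
Smallest n/ν is L → limiting reagent.
n(Q) = (1/3) × 32.58 = 10.86 mol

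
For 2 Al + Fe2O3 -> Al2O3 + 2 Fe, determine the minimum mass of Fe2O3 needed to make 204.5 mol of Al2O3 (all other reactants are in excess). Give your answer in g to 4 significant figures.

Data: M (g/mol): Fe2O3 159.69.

n(Al2O3) = 204.5 mol
n(Fe2O3) = (1/1) × 204.5 = 204.5 mol
mass = 204.5 × 159.69 = 32660 g

32660 g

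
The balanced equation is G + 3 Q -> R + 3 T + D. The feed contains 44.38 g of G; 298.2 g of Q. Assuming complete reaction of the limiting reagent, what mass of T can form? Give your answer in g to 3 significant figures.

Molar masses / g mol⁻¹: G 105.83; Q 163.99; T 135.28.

170 g

n(G) = 44.38 / 105.83 = 0.4194 mol
n(Q) = 298.2 / 163.99 = 1.818 mol
n/ν for G = 0.4194/1 = 0.4194
n/ν for Q = 1.818/3 = 0.6060
Smallest n/ν is G → limiting reagent.
n(T) = (3/1) × 0.4194 = 1.258 mol
mass = 1.258 × 135.28 = 170.2 g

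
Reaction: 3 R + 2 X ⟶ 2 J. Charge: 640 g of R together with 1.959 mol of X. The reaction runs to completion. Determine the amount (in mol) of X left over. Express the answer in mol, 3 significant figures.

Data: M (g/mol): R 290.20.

n(R) = 640.0 / 290.20 = 2.205 mol
n(X) = 1.959 mol
n/ν for R = 2.205/3 = 0.7350
n/ν for X = 1.959/2 = 0.9795
Smallest n/ν is R → limiting reagent.
X consumed = (2/3) × 2.205 = 1.470 mol
X remaining = 1.959 − 1.470 = 0.4890 mol

0.489 mol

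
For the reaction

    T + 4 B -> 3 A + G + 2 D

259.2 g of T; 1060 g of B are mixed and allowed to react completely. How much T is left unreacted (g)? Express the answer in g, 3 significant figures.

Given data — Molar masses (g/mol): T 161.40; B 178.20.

19.2 g

n(T) = 259.2 / 161.40 = 1.606 mol
n(B) = 1060 / 178.20 = 5.948 mol
n/ν → T: 1.606, B: 1.487; B is limiting.
T consumed = (1/4) × 5.948 = 1.487 mol
T remaining = 1.606 − 1.487 = 0.1190 mol
mass = 0.1190 × 161.40 = 19.21 g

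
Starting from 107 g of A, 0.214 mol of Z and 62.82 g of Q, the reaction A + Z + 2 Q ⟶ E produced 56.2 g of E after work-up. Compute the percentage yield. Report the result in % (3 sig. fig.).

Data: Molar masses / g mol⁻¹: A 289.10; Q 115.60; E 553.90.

47.4 %

n(A) = 107.0 / 289.10 = 0.3701 mol
n(Z) = 0.2140 mol
n(Q) = 62.82 / 115.60 = 0.5434 mol
n/ν for A = 0.3701/1 = 0.3701
n/ν for Z = 0.2140/1 = 0.2140
n/ν for Q = 0.5434/2 = 0.2717
Smallest n/ν is Z → limiting reagent.
theoretical n(E) = (1/1) × 0.2140 = 0.2140 mol → 118.5 g
% yield = 56.2 / 118.5 × 100 = 47.43 %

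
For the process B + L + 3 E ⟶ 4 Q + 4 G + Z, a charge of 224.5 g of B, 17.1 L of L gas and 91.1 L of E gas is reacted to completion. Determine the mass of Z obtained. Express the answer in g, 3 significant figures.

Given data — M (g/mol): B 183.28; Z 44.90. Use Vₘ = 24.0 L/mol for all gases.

32.0 g

n(B) = 224.5 / 183.28 = 1.225 mol
n(L) = 17.10 / 24.0 = 0.7125 mol
n(E) = 91.10 / 24.0 = 3.796 mol
n/ν for B = 1.225/1 = 1.225
n/ν for L = 0.7125/1 = 0.7125
n/ν for E = 3.796/3 = 1.265
Smallest n/ν is L → limiting reagent.
n(Z) = (1/1) × 0.7125 = 0.7125 mol
mass = 0.7125 × 44.90 = 31.99 g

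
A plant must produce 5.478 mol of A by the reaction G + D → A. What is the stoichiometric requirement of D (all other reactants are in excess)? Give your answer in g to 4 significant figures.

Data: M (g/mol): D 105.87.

580.0 g

n(A) = 5.478 mol
n(D) = (1/1) × 5.478 = 5.478 mol
mass = 5.478 × 105.87 = 580.0 g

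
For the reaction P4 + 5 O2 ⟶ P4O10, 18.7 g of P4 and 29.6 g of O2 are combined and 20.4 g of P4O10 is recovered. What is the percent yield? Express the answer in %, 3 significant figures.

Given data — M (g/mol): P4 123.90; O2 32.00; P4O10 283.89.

n(P4) = 18.70 / 123.90 = 0.1509 mol
n(O2) = 29.60 / 32.00 = 0.9250 mol
n/ν → P4: 0.1509, O2: 0.1850; P4 is limiting.
theoretical n(P4O10) = (1/1) × 0.1509 = 0.1509 mol → 42.84 g
% yield = 20.4 / 42.84 × 100 = 47.62 %

47.6 %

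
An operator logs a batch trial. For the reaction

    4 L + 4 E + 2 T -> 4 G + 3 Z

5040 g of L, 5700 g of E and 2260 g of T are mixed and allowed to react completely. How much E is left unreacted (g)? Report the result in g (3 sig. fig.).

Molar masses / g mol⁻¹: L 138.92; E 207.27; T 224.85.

n(L) = 5040 / 138.92 = 36.28 mol
n(E) = 5700 / 207.27 = 27.50 mol
n(T) = 2260 / 224.85 = 10.05 mol
n/ν for L = 36.28/4 = 9.070
n/ν for E = 27.50/4 = 6.875
n/ν for T = 10.05/2 = 5.025
Smallest n/ν is T → limiting reagent.
E consumed = (4/2) × 10.05 = 20.10 mol
E remaining = 27.50 − 20.10 = 7.400 mol
mass = 7.400 × 207.27 = 1534 g

1530 g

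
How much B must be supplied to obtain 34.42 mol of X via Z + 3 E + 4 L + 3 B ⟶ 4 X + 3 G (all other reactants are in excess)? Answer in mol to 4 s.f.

n(X) = 34.42 mol
n(B) = (3/4) × 34.42 = 25.82 mol

25.82 mol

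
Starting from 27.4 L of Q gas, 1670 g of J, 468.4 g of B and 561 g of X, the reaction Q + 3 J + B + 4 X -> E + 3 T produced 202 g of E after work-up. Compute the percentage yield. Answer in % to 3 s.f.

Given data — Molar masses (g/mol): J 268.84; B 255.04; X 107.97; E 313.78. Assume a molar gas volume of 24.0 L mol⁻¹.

56.4 %

n(Q) = 27.40 / 24.0 = 1.142 mol
n(J) = 1670 / 268.84 = 6.212 mol
n(B) = 468.4 / 255.04 = 1.837 mol
n(X) = 561.0 / 107.97 = 5.196 mol
n/ν for Q = 1.142/1 = 1.142
n/ν for J = 6.212/3 = 2.071
n/ν for B = 1.837/1 = 1.837
n/ν for X = 5.196/4 = 1.299
Smallest n/ν is Q → limiting reagent.
theoretical n(E) = (1/1) × 1.142 = 1.142 mol → 358.3 g
% yield = 202 / 358.3 × 100 = 56.38 %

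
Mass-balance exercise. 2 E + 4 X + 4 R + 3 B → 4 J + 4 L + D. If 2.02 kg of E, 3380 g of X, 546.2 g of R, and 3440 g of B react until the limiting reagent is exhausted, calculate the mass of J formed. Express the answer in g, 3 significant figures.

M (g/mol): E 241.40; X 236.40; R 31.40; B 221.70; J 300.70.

4300 g

n(E) = 2.020×1000 / 241.40 = 8.368 mol
n(X) = 3380 / 236.40 = 14.30 mol
n(R) = 546.2 / 31.40 = 17.39 mol
n(B) = 3440 / 221.70 = 15.52 mol
n/ν for E = 8.368/2 = 4.184
n/ν for X = 14.30/4 = 3.575
n/ν for R = 17.39/4 = 4.348
n/ν for B = 15.52/3 = 5.173
Smallest n/ν is X → limiting reagent.
n(J) = (4/4) × 14.30 = 14.30 mol
mass = 14.30 × 300.70 = 4300 g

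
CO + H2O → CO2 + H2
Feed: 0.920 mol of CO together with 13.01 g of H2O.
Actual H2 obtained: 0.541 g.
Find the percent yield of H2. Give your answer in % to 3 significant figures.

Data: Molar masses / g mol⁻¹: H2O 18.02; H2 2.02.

37.1 %

n(CO) = 0.9200 mol
n(H2O) = 13.01 / 18.02 = 0.7220 mol
n/ν → CO: 0.9200, H2O: 0.7220; H2O is limiting.
theoretical n(H2) = (1/1) × 0.7220 = 0.7220 mol → 1.458 g
% yield = 0.541 / 1.458 × 100 = 37.11 %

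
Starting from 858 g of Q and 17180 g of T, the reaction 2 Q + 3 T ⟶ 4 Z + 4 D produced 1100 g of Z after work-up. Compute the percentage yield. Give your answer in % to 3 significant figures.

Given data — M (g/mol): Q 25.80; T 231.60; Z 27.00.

61.3 %

n(Q) = 858.0 / 25.80 = 33.26 mol
n(T) = 17180 / 231.60 = 74.18 mol
n/ν for Q = 33.26/2 = 16.63
n/ν for T = 74.18/3 = 24.73
Smallest n/ν is Q → limiting reagent.
theoretical n(Z) = (4/2) × 33.26 = 66.52 mol → 1796 g
% yield = 1100 / 1796 × 100 = 61.25 %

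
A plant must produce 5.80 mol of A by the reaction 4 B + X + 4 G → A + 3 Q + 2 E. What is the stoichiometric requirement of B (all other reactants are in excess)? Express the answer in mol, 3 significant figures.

23.2 mol

n(A) = 5.800 mol
n(B) = (4/1) × 5.800 = 23.20 mol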